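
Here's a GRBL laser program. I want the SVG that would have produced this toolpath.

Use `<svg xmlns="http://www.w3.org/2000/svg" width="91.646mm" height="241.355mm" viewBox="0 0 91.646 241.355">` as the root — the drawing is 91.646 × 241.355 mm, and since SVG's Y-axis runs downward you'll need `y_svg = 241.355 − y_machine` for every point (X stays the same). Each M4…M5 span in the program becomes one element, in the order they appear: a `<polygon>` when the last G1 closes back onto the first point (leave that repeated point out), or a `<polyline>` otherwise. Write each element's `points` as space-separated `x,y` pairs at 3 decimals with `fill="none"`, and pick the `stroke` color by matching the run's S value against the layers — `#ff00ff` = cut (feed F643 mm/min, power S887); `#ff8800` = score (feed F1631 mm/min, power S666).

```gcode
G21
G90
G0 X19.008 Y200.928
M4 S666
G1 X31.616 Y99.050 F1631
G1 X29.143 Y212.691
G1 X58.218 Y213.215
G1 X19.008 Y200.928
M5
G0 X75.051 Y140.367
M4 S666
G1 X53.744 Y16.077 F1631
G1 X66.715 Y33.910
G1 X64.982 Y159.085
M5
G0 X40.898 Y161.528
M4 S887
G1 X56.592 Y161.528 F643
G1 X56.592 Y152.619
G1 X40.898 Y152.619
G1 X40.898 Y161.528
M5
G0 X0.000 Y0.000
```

<svg xmlns="http://www.w3.org/2000/svg" width="91.646mm" height="241.355mm" viewBox="0 0 91.646 241.355">
  <polygon points="19.008,40.427 31.616,142.305 29.143,28.664 58.218,28.140" fill="none" stroke="#ff8800"/>
  <polyline points="75.051,100.988 53.744,225.278 66.715,207.445 64.982,82.270" fill="none" stroke="#ff8800"/>
  <polygon points="40.898,79.827 56.592,79.827 56.592,88.736 40.898,88.736" fill="none" stroke="#ff00ff"/>
</svg>

y_svg = 241.355 − y_m.

[1] S666→`#ff8800` (score); closed run; points: 19.008,40.427 31.616,142.305 29.143,28.664 58.218,28.140

[2] S666→`#ff8800` (score); open run; points: 75.051,100.988 53.744,225.278 66.715,207.445 64.982,82.270

[3] S887→`#ff00ff` (cut); closed run; points: 40.898,79.827 56.592,79.827 56.592,88.736 40.898,88.736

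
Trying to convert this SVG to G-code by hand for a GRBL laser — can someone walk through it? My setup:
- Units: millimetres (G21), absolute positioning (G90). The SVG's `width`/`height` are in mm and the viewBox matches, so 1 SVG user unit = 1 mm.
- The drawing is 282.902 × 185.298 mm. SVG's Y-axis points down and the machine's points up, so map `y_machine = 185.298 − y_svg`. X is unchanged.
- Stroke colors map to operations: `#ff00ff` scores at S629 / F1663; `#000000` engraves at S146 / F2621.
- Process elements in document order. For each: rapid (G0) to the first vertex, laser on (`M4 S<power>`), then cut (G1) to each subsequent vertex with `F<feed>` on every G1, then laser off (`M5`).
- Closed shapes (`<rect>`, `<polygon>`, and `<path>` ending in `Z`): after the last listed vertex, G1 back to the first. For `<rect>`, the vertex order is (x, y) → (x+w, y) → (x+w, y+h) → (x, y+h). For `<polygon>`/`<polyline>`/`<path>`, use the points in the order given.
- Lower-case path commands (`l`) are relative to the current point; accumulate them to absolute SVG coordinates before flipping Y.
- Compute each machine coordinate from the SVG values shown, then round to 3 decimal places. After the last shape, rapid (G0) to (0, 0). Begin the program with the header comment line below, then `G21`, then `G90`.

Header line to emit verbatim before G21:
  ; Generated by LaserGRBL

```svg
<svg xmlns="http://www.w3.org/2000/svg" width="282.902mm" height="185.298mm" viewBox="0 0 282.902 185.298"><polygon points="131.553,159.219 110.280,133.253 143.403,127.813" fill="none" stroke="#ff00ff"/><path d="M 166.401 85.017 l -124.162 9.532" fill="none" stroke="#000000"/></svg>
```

; Generated by LaserGRBL
G21
G90
G0 X131.553 Y26.079
M4 S629
G1 X110.280 Y52.045 F1663
G1 X143.403 Y57.485 F1663
G1 X131.553 Y26.079 F1663
M5
G0 X166.401 Y100.281
M4 S146
G1 X42.239 Y90.749 F2621
M5
G0 X0.000 Y0.000

Since the viewBox matches the mm dimensions, user units are millimetres directly. The only transform is the Y-flip y_m = 185.298 − y_svg.

Shape 1 is a regular polygon drawn with `<polygon>`. Its stroke #ff00ff means score at S629, F1663. After flipping Y the toolpath is (131.553,26.079) → (110.280,52.045) → (143.403,57.485) → (131.553,26.079), returning to the start.

Shape 2 is a line segment drawn with `<path>`. Its stroke #000000 means engrave at S146, F2621. After flipping Y the toolpath is (166.401,100.281) → (42.239,90.749).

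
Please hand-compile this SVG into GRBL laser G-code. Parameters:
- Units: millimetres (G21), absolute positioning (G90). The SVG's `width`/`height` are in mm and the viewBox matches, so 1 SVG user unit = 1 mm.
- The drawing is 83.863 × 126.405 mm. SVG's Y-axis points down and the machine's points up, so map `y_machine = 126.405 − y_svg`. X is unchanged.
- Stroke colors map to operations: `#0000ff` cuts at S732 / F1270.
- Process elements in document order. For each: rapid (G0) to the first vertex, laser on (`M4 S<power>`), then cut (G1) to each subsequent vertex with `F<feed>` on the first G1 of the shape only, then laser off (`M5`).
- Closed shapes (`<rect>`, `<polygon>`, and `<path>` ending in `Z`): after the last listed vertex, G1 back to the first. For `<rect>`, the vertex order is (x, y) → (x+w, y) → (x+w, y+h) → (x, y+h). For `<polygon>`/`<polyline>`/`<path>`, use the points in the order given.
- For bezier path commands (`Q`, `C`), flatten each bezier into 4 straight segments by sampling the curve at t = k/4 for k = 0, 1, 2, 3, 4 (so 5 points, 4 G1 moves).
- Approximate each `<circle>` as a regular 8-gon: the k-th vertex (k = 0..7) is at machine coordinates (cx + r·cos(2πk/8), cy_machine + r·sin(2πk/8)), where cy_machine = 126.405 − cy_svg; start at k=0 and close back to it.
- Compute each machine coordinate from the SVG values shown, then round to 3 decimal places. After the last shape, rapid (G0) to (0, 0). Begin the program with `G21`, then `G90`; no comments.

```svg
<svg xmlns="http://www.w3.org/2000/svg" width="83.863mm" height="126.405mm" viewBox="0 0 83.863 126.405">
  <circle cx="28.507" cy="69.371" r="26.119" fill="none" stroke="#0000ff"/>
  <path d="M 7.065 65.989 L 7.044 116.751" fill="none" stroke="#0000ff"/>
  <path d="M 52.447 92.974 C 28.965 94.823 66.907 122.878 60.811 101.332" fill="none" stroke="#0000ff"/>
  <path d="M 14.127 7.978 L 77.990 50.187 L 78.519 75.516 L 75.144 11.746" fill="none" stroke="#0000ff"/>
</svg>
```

Since the viewBox matches the mm dimensions, user units are millimetres directly. The only transform is the Y-flip y_m = 126.405 − y_svg.

Shape 1 is a circle drawn with `<circle>`. Its stroke #0000ff means cut at S732, F1270. After flipping Y the toolpath is (54.626,57.034) → (46.976,75.503) → (28.507,83.153) → (10.038,75.503) → (2.388,57.034) → (10.038,38.565) → (28.507,30.915) → (46.976,38.565) → (54.626,57.034), returning to the start.

Shape 2 is a line segment drawn with `<path>`. Its stroke #0000ff means cut at S732, F1270. After flipping Y the toolpath is (7.065,60.416) → (7.044,9.654).

Shape 3 is a cubic bezier drawn with `<path>`. Its stroke #0000ff means cut at S732, F1270. After flipping Y the toolpath is (52.447,33.431) → (44.705,28.315) → (50.109,20.479) → (58.774,17.029) → (60.811,25.073).

Shape 4 is a open polyline drawn with `<path>`. Its stroke #0000ff means cut at S732, F1270. After flipping Y the toolpath is (14.127,118.427) → (77.990,76.218) → (78.519,50.889) → (75.144,114.659).

G21
G90
G0 X54.626 Y57.034
M4 S732
G1 X46.976 Y75.503 F1270
G1 X28.507 Y83.153
G1 X10.038 Y75.503
G1 X2.388 Y57.034
G1 X10.038 Y38.565
G1 X28.507 Y30.915
G1 X46.976 Y38.565
G1 X54.626 Y57.034
M5
G0 X7.065 Y60.416
M4 S732
G1 X7.044 Y9.654 F1270
M5
G0 X52.447 Y33.431
M4 S732
G1 X44.705 Y28.315 F1270
G1 X50.109 Y20.479
G1 X58.774 Y17.029
G1 X60.811 Y25.073
M5
G0 X14.127 Y118.427
M4 S732
G1 X77.990 Y76.218 F1270
G1 X78.519 Y50.889
G1 X75.144 Y114.659
M5
G0 X0.000 Y0.000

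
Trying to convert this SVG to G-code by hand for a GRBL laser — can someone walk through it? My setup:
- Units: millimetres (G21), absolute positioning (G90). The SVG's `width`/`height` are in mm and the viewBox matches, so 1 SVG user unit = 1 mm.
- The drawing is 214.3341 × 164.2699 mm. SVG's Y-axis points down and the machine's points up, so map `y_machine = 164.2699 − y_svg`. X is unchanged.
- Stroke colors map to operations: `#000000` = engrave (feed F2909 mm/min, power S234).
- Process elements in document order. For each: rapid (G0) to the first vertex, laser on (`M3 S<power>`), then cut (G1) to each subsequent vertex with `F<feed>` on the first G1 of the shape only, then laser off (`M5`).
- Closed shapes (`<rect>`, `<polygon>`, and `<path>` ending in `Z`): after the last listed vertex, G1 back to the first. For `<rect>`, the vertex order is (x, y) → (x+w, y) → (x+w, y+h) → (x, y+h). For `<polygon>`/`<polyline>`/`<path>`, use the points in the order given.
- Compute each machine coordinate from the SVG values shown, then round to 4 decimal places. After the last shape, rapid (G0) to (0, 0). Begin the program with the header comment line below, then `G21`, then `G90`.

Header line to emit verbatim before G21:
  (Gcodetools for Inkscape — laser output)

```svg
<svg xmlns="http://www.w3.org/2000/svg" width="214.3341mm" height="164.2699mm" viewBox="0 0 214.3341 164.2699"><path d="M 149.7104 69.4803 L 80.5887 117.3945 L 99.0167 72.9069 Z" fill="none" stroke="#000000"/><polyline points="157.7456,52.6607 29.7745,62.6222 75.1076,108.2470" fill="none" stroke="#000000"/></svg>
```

viewBox `0 0 214.3341 164.2699` with mm width/height → 1 unit = 1 mm. Flip: y_m = 164.2699 − y_svg.

**Shape 1** — `<path>` closed polygon, stroke `#000000` → engrave (S234, F2909). Machine vertices: (149.7104,94.7896) → (80.5887,46.8754) → (99.0167,91.3630) → (149.7104,94.7896). Closed: final G1 returns to the first vertex.

**Shape 2** — `<polyline>` open polyline, stroke `#000000` → engrave (S234, F2909). Machine vertices: (157.7456,111.6092) → (29.7745,101.6477) → (75.1076,56.0229). Open path.

(Gcodetools for Inkscape — laser output)
G21
G90
G0 X149.7104 Y94.7896
M3 S234
G1 X80.5887 Y46.8754 F2909
G1 X99.0167 Y91.3630
G1 X149.7104 Y94.7896
M5
G0 X157.7456 Y111.6092
M3 S234
G1 X29.7745 Y101.6477 F2909
G1 X75.1076 Y56.0229
M5
G0 X0.0000 Y0.0000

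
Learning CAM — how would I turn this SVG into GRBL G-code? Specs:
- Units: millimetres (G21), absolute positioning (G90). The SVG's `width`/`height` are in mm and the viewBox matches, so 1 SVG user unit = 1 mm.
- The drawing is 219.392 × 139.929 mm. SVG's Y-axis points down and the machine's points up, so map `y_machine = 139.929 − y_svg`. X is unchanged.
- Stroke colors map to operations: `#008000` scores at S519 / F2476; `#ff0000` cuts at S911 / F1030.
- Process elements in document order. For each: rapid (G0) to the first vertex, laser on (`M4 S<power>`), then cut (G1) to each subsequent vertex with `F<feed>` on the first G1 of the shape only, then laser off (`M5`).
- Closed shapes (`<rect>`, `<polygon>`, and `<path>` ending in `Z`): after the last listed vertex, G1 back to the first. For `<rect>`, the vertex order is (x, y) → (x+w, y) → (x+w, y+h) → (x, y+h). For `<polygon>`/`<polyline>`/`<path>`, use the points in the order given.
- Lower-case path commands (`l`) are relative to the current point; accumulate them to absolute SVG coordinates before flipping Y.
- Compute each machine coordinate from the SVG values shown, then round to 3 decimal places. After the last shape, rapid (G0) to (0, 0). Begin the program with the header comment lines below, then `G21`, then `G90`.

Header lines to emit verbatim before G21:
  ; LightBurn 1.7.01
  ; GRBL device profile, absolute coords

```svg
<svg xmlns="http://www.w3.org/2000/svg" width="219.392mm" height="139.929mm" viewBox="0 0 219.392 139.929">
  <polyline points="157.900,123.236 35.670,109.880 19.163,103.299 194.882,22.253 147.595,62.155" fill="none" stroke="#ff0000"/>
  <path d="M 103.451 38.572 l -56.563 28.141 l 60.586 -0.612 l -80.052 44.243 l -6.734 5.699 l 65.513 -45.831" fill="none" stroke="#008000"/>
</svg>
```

; LightBurn 1.7.01
; GRBL device profile, absolute coords
G21
G90
G0 X157.900 Y16.693
M4 S911
G1 X35.670 Y30.049 F1030
G1 X19.163 Y36.630
G1 X194.882 Y117.676
G1 X147.595 Y77.774
M5
G0 X103.451 Y101.357
M4 S519
G1 X46.888 Y73.216 F2476
G1 X107.474 Y73.828
G1 X27.422 Y29.585
G1 X20.688 Y23.886
G1 X86.201 Y69.717
M5
G0 X0.000 Y0.000

Since the viewBox matches the mm dimensions, user units are millimetres directly. The only transform is the Y-flip y_m = 139.929 − y_svg.

Shape 1 is a open polyline drawn with `<polyline>`. Its stroke #ff0000 means cut at S911, F1030. After flipping Y the toolpath is (157.900,16.693) → (35.670,30.049) → (19.163,36.630) → (194.882,117.676) → (147.595,77.774).

Shape 2 is a open polyline drawn with `<path>`. Its stroke #008000 means score at S519, F2476. After flipping Y the toolpath is (103.451,101.357) → (46.888,73.216) → (107.474,73.828) → (27.422,29.585) → (20.688,23.886) → (86.201,69.717).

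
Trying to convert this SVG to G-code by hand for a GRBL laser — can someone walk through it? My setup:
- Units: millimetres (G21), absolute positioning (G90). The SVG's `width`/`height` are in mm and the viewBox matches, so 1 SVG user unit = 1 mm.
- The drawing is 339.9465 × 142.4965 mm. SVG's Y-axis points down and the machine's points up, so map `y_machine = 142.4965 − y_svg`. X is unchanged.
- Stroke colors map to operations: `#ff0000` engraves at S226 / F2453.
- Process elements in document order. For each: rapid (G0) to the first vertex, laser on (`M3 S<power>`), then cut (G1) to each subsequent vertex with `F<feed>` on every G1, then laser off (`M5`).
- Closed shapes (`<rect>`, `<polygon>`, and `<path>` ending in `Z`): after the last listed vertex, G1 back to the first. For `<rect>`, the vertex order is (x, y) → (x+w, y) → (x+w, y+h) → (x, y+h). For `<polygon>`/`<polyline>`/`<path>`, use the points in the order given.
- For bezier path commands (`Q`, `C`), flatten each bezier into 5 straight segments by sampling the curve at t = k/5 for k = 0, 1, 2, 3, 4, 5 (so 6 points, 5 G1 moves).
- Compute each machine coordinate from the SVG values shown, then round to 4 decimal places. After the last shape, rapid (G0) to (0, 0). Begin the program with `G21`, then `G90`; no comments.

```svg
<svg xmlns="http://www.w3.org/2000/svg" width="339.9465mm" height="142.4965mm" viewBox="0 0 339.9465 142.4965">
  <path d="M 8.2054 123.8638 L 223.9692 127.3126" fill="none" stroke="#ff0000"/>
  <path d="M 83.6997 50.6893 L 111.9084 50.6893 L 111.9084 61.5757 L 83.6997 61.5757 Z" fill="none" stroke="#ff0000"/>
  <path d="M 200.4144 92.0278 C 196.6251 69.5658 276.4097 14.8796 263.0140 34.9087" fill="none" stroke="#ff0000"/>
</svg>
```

G21
G90
G0 X8.2054 Y18.6327
M3 S226
G1 X223.9692 Y15.1839 F2453
M5
G0 X83.6997 Y91.8072
M3 S226
G1 X111.9084 Y91.8072 F2453
G1 X111.9084 Y80.9208 F2453
G1 X83.6997 Y80.9208 F2453
G1 X83.6997 Y91.8072 F2453
M5
G0 X200.4144 Y50.4687
M3 S226
G1 X206.7557 Y66.9573 F2453
G1 X224.6704 Y86.0466 F2453
G1 X245.6746 Y102.6035 F2453
G1 X261.2838 Y111.4949 F2453
G1 X263.0140 Y107.5878 F2453
M5
G0 X0.0000 Y0.0000

1 u = 1 mm; y_m = 142.4965 − y.

[1] `<path>` line segment, #ff0000→engrave S226 F2453: (8.2054,18.6327) → (223.9692,15.1839)

[2] `<path>` rectangle, #ff0000→engrave S226 F2453: (83.6997,91.8072) → (111.9084,91.8072) → (111.9084,80.9208) → (83.6997,80.9208) → (83.6997,91.8072) (closed)

[3] `<path>` cubic bezier, #ff0000→engrave S226 F2453: (200.4144,50.4687) → (206.7557,66.9573) → (224.6704,86.0466) → (245.6746,102.6035) → (261.2838,111.4949) → (263.0140,107.5878)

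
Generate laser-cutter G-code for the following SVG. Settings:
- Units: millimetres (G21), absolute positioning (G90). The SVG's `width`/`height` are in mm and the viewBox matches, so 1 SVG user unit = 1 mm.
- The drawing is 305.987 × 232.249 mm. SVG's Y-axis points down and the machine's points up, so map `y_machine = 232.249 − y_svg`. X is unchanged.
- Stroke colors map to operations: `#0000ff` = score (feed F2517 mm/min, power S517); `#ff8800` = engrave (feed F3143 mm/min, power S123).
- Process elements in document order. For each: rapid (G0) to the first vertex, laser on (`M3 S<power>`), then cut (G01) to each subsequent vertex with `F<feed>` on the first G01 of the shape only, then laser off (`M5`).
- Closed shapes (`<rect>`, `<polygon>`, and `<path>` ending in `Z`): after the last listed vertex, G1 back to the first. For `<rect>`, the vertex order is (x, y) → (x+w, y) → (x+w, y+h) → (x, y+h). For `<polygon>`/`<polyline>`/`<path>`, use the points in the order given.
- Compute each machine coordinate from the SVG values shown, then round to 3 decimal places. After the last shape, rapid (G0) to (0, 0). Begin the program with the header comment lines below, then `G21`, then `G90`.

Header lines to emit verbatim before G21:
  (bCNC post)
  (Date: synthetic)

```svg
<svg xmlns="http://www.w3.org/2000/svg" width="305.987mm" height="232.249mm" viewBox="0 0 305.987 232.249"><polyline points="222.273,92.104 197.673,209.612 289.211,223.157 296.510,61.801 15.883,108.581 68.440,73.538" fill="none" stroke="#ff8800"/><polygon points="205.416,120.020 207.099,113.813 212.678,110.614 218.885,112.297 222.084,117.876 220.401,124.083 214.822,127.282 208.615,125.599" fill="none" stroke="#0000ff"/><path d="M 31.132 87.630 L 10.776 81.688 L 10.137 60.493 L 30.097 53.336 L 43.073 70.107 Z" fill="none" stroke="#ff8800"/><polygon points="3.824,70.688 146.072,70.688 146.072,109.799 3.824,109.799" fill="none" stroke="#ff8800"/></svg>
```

viewBox `0 0 305.987 232.249` with mm width/height → 1 unit = 1 mm. Flip: y_m = 232.249 − y_svg.

**Shape 1** — `<polyline>` open polyline, stroke `#ff8800` → engrave (S123, F3143). Machine vertices: (222.273,140.145) → (197.673,22.637) → (289.211,9.092) → (296.510,170.448) → (15.883,123.668) → (68.440,158.711). Open path.

**Shape 2** — `<polygon>` regular polygon, stroke `#0000ff` → score (S517, F2517). Machine vertices: (205.416,112.229) → (207.099,118.436) → (212.678,121.635) → (218.885,119.952) → (222.084,114.373) → (220.401,108.166) → (214.822,104.967) → (208.615,106.650) → (205.416,112.229). Closed: final G1 returns to the first vertex.

**Shape 3** — `<path>` regular polygon, stroke `#ff8800` → engrave (S123, F3143). Machine vertices: (31.132,144.619) → (10.776,150.561) → (10.137,171.756) → (30.097,178.913) → (43.073,162.142) → (31.132,144.619). Closed: final G1 returns to the first vertex.

**Shape 4** — `<polygon>` rectangle, stroke `#ff8800` → engrave (S123, F3143). Machine vertices: (3.824,161.561) → (146.072,161.561) → (146.072,122.450) → (3.824,122.450) → (3.824,161.561). Closed: final G1 returns to the first vertex.

(bCNC post)
(Date: synthetic)
G21
G90
G0 X222.273 Y140.145
M3 S123
G01 X197.673 Y22.637 F3143
G01 X289.211 Y9.092
G01 X296.510 Y170.448
G01 X15.883 Y123.668
G01 X68.440 Y158.711
M5
G0 X205.416 Y112.229
M3 S517
G01 X207.099 Y118.436 F2517
G01 X212.678 Y121.635
G01 X218.885 Y119.952
G01 X222.084 Y114.373
G01 X220.401 Y108.166
G01 X214.822 Y104.967
G01 X208.615 Y106.650
G01 X205.416 Y112.229
M5
G0 X31.132 Y144.619
M3 S123
G01 X10.776 Y150.561 F3143
G01 X10.137 Y171.756
G01 X30.097 Y178.913
G01 X43.073 Y162.142
G01 X31.132 Y144.619
M5
G0 X3.824 Y161.561
M3 S123
G01 X146.072 Y161.561 F3143
G01 X146.072 Y122.450
G01 X3.824 Y122.450
G01 X3.824 Y161.561
M5
G0 X0.000 Y0.000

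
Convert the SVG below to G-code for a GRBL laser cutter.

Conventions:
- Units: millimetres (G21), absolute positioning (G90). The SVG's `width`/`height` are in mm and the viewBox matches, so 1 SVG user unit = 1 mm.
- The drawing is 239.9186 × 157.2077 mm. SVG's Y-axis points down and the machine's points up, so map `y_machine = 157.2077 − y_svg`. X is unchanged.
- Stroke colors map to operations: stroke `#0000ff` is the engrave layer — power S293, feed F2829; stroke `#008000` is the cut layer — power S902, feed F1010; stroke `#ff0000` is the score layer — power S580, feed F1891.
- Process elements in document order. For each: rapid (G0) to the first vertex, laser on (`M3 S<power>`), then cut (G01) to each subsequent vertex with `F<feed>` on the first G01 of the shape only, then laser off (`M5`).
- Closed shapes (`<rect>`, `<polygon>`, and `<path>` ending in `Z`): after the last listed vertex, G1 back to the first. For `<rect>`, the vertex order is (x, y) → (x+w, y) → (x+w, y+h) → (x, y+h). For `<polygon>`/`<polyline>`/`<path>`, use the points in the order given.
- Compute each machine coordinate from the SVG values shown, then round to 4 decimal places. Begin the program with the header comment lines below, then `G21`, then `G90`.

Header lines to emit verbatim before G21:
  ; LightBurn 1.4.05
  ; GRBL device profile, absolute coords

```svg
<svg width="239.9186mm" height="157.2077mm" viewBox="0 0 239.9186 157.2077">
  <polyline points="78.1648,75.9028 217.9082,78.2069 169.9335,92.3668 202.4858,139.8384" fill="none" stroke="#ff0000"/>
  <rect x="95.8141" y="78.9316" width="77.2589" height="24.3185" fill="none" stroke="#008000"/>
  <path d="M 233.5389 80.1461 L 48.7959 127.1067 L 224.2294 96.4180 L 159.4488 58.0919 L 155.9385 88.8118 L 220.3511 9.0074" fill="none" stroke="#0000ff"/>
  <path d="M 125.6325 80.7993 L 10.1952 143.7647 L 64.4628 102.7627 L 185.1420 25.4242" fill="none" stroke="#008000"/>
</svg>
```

viewBox `0 0 239.9186 157.2077` with mm width/height → 1 unit = 1 mm. Flip: y_m = 157.2077 − y_svg.

**Shape 1** — `<polyline>` open polyline, stroke `#ff0000` → score (S580, F1891). Machine vertices: (78.1648,81.3049) → (217.9082,79.0008) → (169.9335,64.8409) → (202.4858,17.3693). Open path.

**Shape 2** — `<rect>` rectangle, stroke `#008000` → cut (S902, F1010). Machine vertices: (95.8141,78.2761) → (173.0730,78.2761) → (173.0730,53.9576) → (95.8141,53.9576) → (95.8141,78.2761). Closed: final G1 returns to the first vertex.

**Shape 3** — `<path>` open polyline, stroke `#0000ff` → engrave (S293, F2829). Machine vertices: (233.5389,77.0616) → (48.7959,30.1010) → (224.2294,60.7897) → (159.4488,99.1158) → (155.9385,68.3959) → (220.3511,148.2003). Open path.

**Shape 4** — `<path>` open polyline, stroke `#008000` → cut (S902, F1010). Machine vertices: (125.6325,76.4084) → (10.1952,13.4430) → (64.4628,54.4450) → (185.1420,131.7835). Open path.

; LightBurn 1.4.05
; GRBL device profile, absolute coords
G21
G90
G0 X78.1648 Y81.3049
M3 S580
G01 X217.9082 Y79.0008 F1891
G01 X169.9335 Y64.8409
G01 X202.4858 Y17.3693
M5
G0 X95.8141 Y78.2761
M3 S902
G01 X173.0730 Y78.2761 F1010
G01 X173.0730 Y53.9576
G01 X95.8141 Y53.9576
G01 X95.8141 Y78.2761
M5
G0 X233.5389 Y77.0616
M3 S293
G01 X48.7959 Y30.1010 F2829
G01 X224.2294 Y60.7897
G01 X159.4488 Y99.1158
G01 X155.9385 Y68.3959
G01 X220.3511 Y148.2003
M5
G0 X125.6325 Y76.4084
M3 S902
G01 X10.1952 Y13.4430 F1010
G01 X64.4628 Y54.4450
G01 X185.1420 Y131.7835
M5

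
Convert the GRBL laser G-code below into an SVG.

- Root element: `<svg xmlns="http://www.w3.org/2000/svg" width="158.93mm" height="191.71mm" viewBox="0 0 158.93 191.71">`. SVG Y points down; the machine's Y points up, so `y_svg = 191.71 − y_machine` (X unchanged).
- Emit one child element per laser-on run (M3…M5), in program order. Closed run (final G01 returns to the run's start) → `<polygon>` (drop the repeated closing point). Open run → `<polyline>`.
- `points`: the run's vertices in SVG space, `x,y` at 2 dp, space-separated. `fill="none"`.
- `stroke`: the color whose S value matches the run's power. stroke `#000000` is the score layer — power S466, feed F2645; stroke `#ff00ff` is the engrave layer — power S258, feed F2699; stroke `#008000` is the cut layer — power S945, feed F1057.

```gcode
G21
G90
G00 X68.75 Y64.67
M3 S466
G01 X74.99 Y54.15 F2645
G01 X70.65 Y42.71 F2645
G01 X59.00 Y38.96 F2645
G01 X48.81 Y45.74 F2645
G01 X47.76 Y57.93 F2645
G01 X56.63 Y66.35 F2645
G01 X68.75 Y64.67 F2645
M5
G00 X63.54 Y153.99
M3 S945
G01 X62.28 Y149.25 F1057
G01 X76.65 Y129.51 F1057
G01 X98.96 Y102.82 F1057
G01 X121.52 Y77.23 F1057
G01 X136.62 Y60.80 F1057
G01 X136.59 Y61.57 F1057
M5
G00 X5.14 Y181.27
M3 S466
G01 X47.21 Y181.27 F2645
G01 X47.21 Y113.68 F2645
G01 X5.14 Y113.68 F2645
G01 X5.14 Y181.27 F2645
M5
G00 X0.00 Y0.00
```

Machine Y-up, SVG Y-down with viewBox height 191.71, so y_svg = 191.71 − y_machine; X carries over.

Run 1: power S466 maps to stroke `#000000` (score). The run returns to its start, so emit a `<polygon>` with points (Y-flipped): 68.75,127.04 74.99,137.56 70.65,149.00 59.00,152.75 48.81,145.97 47.76,133.78 56.63,125.36.

Run 2: the run's S945 means `#008000` (cut). The run is open, so emit a `<polyline>` with points (Y-flipped): 63.54,37.72 62.28,42.46 76.65,62.20 98.96,88.89 121.52,114.48 136.62,130.91 136.59,130.14.

Run 3: S466 ⇒ score layer `#000000`. The run returns to its start, so emit a `<polygon>` with points (Y-flipped): 5.14,10.44 47.21,10.44 47.21,78.03 5.14,78.03.

<svg xmlns="http://www.w3.org/2000/svg" width="158.93mm" height="191.71mm" viewBox="0 0 158.93 191.71">
  <polygon points="68.75,127.04 74.99,137.56 70.65,149.00 59.00,152.75 48.81,145.97 47.76,133.78 56.63,125.36" fill="none" stroke="#000000"/>
  <polyline points="63.54,37.72 62.28,42.46 76.65,62.20 98.96,88.89 121.52,114.48 136.62,130.91 136.59,130.14" fill="none" stroke="#008000"/>
  <polygon points="5.14,10.44 47.21,10.44 47.21,78.03 5.14,78.03" fill="none" stroke="#000000"/>
</svg>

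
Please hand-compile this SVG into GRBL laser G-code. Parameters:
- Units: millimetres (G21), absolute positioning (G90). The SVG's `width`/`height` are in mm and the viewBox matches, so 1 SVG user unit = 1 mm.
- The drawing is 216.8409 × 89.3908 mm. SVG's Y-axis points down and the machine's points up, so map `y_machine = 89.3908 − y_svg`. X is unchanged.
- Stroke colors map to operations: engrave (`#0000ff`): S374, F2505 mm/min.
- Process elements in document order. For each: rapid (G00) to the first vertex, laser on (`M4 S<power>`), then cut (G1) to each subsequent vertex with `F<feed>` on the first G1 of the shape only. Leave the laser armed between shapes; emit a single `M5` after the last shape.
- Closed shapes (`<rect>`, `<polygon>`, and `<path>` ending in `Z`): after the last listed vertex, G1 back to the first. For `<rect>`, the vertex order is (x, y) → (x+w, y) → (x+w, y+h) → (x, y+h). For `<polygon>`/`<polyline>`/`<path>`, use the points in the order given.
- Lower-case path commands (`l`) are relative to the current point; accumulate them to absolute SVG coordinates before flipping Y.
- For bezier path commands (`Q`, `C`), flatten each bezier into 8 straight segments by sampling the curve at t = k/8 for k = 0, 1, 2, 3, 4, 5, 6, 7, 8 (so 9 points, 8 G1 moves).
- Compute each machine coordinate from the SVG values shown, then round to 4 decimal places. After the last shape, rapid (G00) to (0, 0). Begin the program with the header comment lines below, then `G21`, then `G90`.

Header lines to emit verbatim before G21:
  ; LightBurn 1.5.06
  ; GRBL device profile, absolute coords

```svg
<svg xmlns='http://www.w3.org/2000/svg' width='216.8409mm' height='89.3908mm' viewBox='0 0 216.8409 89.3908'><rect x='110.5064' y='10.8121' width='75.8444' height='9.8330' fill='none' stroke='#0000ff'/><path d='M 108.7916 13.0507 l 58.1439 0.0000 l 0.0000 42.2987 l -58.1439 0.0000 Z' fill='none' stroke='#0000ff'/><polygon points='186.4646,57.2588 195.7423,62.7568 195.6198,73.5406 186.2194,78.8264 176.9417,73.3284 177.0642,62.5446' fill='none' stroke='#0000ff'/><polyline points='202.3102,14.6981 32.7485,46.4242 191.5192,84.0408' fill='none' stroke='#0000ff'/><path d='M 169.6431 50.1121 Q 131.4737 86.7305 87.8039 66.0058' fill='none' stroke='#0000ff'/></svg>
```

; LightBurn 1.5.06
; GRBL device profile, absolute coords
G21
G90
G00 X110.5064 Y78.5787
M4 S374
G1 X186.3508 Y78.5787 F2505
G1 X186.3508 Y68.7457
G1 X110.5064 Y68.7457
G1 X110.5064 Y78.5787
G00 X108.7916 Y76.3401
M4 S374
G1 X166.9355 Y76.3401 F2505
G1 X166.9355 Y34.0414
G1 X108.7916 Y34.0414
G1 X108.7916 Y76.3401
G00 X186.4646 Y32.1320
M4 S374
G1 X195.7423 Y26.6340 F2505
G1 X195.6198 Y15.8502
G1 X186.2194 Y10.5644
G1 X176.9417 Y16.0624
G1 X177.0642 Y26.8462
G1 X186.4646 Y32.1320
G00 X202.3102 Y74.6927
M4 S374
G1 X32.7485 Y42.9666 F2505
G1 X191.5192 Y5.3500
G00 X169.6431 Y39.2787
M4 S374
G1 X160.0148 Y31.0201 F2505
G1 X150.2146 Y24.5534
G1 X140.2426 Y19.8788
G1 X130.0986 Y16.9961
G1 X119.7828 Y15.9053
G1 X109.2950 Y16.6066
G1 X98.6354 Y19.0998
G1 X87.8039 Y23.3850
M5
G00 X0.0000 Y0.0000

viewBox `0 0 216.8409 89.3908` with mm width/height → 1 unit = 1 mm. Flip: y_m = 89.3908 − y_svg.

**Shape 1** — `<rect>` rectangle, stroke `#0000ff` → engrave (S374, F2505). Machine vertices: (110.5064,78.5787) → (186.3508,78.5787) → (186.3508,68.7457) → (110.5064,68.7457) → (110.5064,78.5787). Closed: final G1 returns to the first vertex.

**Shape 2** — `<path>` rectangle, stroke `#0000ff` → engrave (S374, F2505). Machine vertices: (108.7916,76.3401) → (166.9355,76.3401) → (166.9355,34.0414) → (108.7916,34.0414) → (108.7916,76.3401). Closed: final G1 returns to the first vertex.

**Shape 3** — `<polygon>` regular polygon, stroke `#0000ff` → engrave (S374, F2505). Machine vertices: (186.4646,32.1320) → (195.7423,26.6340) → (195.6198,15.8502) → (186.2194,10.5644) → (176.9417,16.0624) → (177.0642,26.8462) → (186.4646,32.1320). Closed: final G1 returns to the first vertex.

**Shape 4** — `<polyline>` open polyline, stroke `#0000ff` → engrave (S374, F2505). Machine vertices: (202.3102,74.6927) → (32.7485,42.9666) → (191.5192,5.3500). Open path.

**Shape 5** — `<path>` quadratic bezier, stroke `#0000ff` → engrave (S374, F2505). Control points (SVG): P0=(169.6431,50.1121), P1=(131.4737,86.7305), P2=(87.8039,66.0058); sampled at t=k/8. Machine vertices: (169.6431,39.2787) → (160.0148,31.0201) → (150.2146,24.5534) → (140.2426,19.8788) → (130.0986,16.9961) → (119.7828,15.9053) → (109.2950,16.6066) → (98.6354,19.0998) → (87.8039,23.3850). Open path.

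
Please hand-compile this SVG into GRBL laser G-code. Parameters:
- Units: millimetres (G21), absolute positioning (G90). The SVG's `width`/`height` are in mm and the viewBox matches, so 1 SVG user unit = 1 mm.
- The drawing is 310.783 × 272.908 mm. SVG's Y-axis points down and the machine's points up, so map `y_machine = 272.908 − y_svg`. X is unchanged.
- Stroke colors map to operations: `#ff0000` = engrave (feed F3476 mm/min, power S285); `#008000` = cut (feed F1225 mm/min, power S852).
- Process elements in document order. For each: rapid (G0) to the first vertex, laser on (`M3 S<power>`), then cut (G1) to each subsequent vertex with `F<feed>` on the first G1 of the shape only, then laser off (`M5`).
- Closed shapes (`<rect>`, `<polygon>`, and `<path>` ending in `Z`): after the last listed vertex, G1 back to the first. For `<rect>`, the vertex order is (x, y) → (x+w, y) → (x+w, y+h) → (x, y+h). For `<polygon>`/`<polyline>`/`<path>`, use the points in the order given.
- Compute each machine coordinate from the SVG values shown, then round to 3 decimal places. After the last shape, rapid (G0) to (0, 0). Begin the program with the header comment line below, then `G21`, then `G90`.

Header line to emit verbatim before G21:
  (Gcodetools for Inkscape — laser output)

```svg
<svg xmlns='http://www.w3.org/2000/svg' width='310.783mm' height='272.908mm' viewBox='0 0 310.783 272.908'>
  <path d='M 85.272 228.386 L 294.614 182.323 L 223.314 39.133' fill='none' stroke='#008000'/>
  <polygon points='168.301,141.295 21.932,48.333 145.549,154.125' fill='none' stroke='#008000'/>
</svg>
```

viewBox `0 0 310.783 272.908` with mm width/height → 1 unit = 1 mm. Flip: y_m = 272.908 − y_svg.

**Shape 1** — `<path>` open polyline, stroke `#008000` → cut (S852, F1225). Machine vertices: (85.272,44.522) → (294.614,90.585) → (223.314,233.775). Open path.

**Shape 2** — `<polygon>` closed polygon, stroke `#008000` → cut (S852, F1225). Machine vertices: (168.301,131.613) → (21.932,224.575) → (145.549,118.783) → (168.301,131.613). Closed: final G1 returns to the first vertex.

(Gcodetools for Inkscape — laser output)
G21
G90
G0 X85.272 Y44.522
M3 S852
G1 X294.614 Y90.585 F1225
G1 X223.314 Y233.775
M5
G0 X168.301 Y131.613
M3 S852
G1 X21.932 Y224.575 F1225
G1 X145.549 Y118.783
G1 X168.301 Y131.613
M5
G0 X0.000 Y0.000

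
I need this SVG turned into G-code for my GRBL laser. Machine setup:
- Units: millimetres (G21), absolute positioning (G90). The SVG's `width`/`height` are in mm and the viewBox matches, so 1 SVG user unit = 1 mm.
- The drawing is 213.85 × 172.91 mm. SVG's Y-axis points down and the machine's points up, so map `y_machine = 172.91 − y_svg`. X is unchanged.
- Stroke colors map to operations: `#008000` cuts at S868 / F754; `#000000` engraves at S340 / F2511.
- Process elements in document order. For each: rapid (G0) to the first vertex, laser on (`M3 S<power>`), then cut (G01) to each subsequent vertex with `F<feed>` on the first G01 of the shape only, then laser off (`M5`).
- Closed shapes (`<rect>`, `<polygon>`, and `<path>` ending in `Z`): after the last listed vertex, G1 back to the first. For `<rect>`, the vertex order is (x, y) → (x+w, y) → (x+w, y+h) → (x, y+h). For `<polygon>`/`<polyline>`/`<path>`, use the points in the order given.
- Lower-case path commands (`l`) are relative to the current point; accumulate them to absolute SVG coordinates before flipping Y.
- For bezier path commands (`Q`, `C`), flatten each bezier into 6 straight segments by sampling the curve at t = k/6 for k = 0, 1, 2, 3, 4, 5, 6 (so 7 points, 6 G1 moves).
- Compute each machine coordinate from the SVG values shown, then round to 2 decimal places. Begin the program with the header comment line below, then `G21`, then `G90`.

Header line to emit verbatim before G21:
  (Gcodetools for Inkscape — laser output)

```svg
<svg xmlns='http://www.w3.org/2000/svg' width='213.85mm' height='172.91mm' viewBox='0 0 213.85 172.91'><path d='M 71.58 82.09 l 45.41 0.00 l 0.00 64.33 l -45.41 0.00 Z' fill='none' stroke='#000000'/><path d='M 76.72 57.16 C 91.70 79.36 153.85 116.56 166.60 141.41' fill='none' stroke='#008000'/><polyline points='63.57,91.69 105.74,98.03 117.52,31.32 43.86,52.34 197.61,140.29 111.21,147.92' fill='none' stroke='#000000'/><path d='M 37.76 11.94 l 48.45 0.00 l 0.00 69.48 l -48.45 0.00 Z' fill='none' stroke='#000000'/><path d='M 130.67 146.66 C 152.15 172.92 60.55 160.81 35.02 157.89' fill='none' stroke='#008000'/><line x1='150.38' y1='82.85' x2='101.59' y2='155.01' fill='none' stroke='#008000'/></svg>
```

Since the viewBox matches the mm dimensions, user units are millimetres directly. The only transform is the Y-flip y_m = 172.91 − y_svg.

Shape 1 is a rectangle drawn with `<path>`. Its stroke #000000 means engrave at S340, F2511. After flipping Y the toolpath is (71.58,90.82) → (116.99,90.82) → (116.99,26.49) → (71.58,26.49) → (71.58,90.82), returning to the start.

Shape 2 is a cubic bezier drawn with `<path>`. Its stroke #008000 means cut at S868, F754. After flipping Y the toolpath is (76.72,115.75) → (87.69,103.53) → (103.85,89.56) → (122.50,74.62) → (140.96,59.45) → (156.56,44.83) → (166.60,31.50).

Shape 3 is a open polyline drawn with `<polyline>`. Its stroke #000000 means engrave at S340, F2511. After flipping Y the toolpath is (63.57,81.22) → (105.74,74.88) → (117.52,141.59) → (43.86,120.57) → (197.61,32.62) → (111.21,24.99).

Shape 4 is a rectangle drawn with `<path>`. Its stroke #000000 means engrave at S340, F2511. After flipping Y the toolpath is (37.76,160.97) → (86.21,160.97) → (86.21,91.49) → (37.76,91.49) → (37.76,160.97), returning to the start.

Shape 5 is a cubic bezier drawn with `<path>`. Its stroke #008000 means cut at S868, F754. After flipping Y the toolpath is (130.67,26.25) → (132.82,16.10) → (121.09,11.02) → (100.47,9.69) → (75.94,10.80) → (52.46,13.01) → (35.02,15.02).

Shape 6 is a line segment drawn with `<line>`. Its stroke #008000 means cut at S868, F754. After flipping Y the toolpath is (150.38,90.06) → (101.59,17.90).

(Gcodetools for Inkscape — laser output)
G21
G90
G0 X71.58 Y90.82
M3 S340
G01 X116.99 Y90.82 F2511
G01 X116.99 Y26.49
G01 X71.58 Y26.49
G01 X71.58 Y90.82
M5
G0 X76.72 Y115.75
M3 S868
G01 X87.69 Y103.53 F754
G01 X103.85 Y89.56
G01 X122.50 Y74.62
G01 X140.96 Y59.45
G01 X156.56 Y44.83
G01 X166.60 Y31.50
M5
G0 X63.57 Y81.22
M3 S340
G01 X105.74 Y74.88 F2511
G01 X117.52 Y141.59
G01 X43.86 Y120.57
G01 X197.61 Y32.62
G01 X111.21 Y24.99
M5
G0 X37.76 Y160.97
M3 S340
G01 X86.21 Y160.97 F2511
G01 X86.21 Y91.49
G01 X37.76 Y91.49
G01 X37.76 Y160.97
M5
G0 X130.67 Y26.25
M3 S868
G01 X132.82 Y16.10 F754
G01 X121.09 Y11.02
G01 X100.47 Y9.69
G01 X75.94 Y10.80
G01 X52.46 Y13.01
G01 X35.02 Y15.02
M5
G0 X150.38 Y90.06
M3 S868
G01 X101.59 Y17.90 F754
M5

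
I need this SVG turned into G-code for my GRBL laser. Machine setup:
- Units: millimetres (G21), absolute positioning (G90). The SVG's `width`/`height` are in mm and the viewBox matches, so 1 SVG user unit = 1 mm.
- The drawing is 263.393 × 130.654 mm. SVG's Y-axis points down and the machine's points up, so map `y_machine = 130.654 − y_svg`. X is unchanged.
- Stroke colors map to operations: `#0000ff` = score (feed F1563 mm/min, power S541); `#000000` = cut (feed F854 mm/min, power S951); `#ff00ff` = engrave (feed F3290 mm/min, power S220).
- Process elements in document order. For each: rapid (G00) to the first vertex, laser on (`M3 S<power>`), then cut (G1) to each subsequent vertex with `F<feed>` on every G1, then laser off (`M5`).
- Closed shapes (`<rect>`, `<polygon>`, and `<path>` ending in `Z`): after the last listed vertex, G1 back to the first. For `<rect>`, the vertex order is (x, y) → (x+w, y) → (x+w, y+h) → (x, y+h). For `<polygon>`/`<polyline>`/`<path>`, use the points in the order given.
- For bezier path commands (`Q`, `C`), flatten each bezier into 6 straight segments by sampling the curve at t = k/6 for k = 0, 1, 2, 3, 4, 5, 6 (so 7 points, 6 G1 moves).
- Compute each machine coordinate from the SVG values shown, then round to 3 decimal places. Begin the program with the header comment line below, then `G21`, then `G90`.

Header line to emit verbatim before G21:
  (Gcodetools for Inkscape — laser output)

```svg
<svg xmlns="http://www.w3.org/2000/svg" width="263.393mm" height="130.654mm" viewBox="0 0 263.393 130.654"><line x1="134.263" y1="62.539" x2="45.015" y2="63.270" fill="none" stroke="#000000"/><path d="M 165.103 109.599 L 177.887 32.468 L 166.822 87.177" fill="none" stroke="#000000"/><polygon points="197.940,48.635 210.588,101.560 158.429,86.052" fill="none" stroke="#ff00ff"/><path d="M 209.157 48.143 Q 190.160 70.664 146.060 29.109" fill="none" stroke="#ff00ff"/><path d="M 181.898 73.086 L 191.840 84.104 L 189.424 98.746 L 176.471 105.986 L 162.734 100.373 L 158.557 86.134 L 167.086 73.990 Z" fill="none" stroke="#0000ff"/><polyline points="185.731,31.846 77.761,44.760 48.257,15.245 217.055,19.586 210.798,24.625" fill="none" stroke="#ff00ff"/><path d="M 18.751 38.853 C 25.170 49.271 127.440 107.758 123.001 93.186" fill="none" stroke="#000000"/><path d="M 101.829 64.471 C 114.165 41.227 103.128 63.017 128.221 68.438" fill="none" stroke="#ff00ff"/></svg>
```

1 u = 1 mm; y_m = 130.654 − y.

[1] `<line>` line segment, #000000→cut S951 F854: (134.263,68.115) → (45.015,67.384)

[2] `<path>` open polyline, #000000→cut S951 F854: (165.103,21.055) → (177.887,98.186) → (166.822,43.477)

[3] `<polygon>` regular polygon, #ff00ff→engrave S220 F3290: (197.940,82.019) → (210.588,29.094) → (158.429,44.602) → (197.940,82.019) (closed)

[4] `<path>` quadratic bezier, #ff00ff→engrave S220 F3290: (209.157,82.511) → (202.127,76.784) → (193.703,74.617) → (183.884,76.009) → (172.671,80.961) → (160.063,89.473) → (146.060,101.545)

[5] `<path>` regular polygon, #0000ff→score S541 F1563: (181.898,57.568) → (191.840,46.550) → (189.424,31.908) → (176.471,24.668) → (162.734,30.281) → (158.557,44.520) → (167.086,56.664) → (181.898,57.568) (closed)

[6] `<polyline>` open polyline, #ff00ff→engrave S220 F3290: (185.731,98.808) → (77.761,85.894) → (48.257,115.409) → (217.055,111.068) → (210.798,106.029)

[7] `<path>` cubic bezier, #000000→cut S951 F854: (18.751,91.801) → (29.010,83.147) → (49.618,69.846) → (74.948,55.263) → (99.373,42.763) → (117.266,35.709) → (123.001,37.468)

[8] `<path>` cubic bezier, #ff00ff→engrave S220 F3290: (101.829,66.183) → (106.325,74.336) → (108.578,76.690) → (110.241,74.949) → (112.968,70.819) → (118.410,66.006) → (128.221,62.216)

(Gcodetools for Inkscape — laser output)
G21
G90
G00 X134.263 Y68.115
M3 S951
G1 X45.015 Y67.384 F854
M5
G00 X165.103 Y21.055
M3 S951
G1 X177.887 Y98.186 F854
G1 X166.822 Y43.477 F854
M5
G00 X197.940 Y82.019
M3 S220
G1 X210.588 Y29.094 F3290
G1 X158.429 Y44.602 F3290
G1 X197.940 Y82.019 F3290
M5
G00 X209.157 Y82.511
M3 S220
G1 X202.127 Y76.784 F3290
G1 X193.703 Y74.617 F3290
G1 X183.884 Y76.009 F3290
G1 X172.671 Y80.961 F3290
G1 X160.063 Y89.473 F3290
G1 X146.060 Y101.545 F3290
M5
G00 X181.898 Y57.568
M3 S541
G1 X191.840 Y46.550 F1563
G1 X189.424 Y31.908 F1563
G1 X176.471 Y24.668 F1563
G1 X162.734 Y30.281 F1563
G1 X158.557 Y44.520 F1563
G1 X167.086 Y56.664 F1563
G1 X181.898 Y57.568 F1563
M5
G00 X185.731 Y98.808
M3 S220
G1 X77.761 Y85.894 F3290
G1 X48.257 Y115.409 F3290
G1 X217.055 Y111.068 F3290
G1 X210.798 Y106.029 F3290
M5
G00 X18.751 Y91.801
M3 S951
G1 X29.010 Y83.147 F854
G1 X49.618 Y69.846 F854
G1 X74.948 Y55.263 F854
G1 X99.373 Y42.763 F854
G1 X117.266 Y35.709 F854
G1 X123.001 Y37.468 F854
M5
G00 X101.829 Y66.183
M3 S220
G1 X106.325 Y74.336 F3290
G1 X108.578 Y76.690 F3290
G1 X110.241 Y74.949 F3290
G1 X112.968 Y70.819 F3290
G1 X118.410 Y66.006 F3290
G1 X128.221 Y62.216 F3290
M5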